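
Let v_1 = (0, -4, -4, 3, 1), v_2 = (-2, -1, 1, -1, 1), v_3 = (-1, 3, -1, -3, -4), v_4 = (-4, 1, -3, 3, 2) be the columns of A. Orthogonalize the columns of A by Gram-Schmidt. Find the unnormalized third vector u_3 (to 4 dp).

u_3 = (-2.0120, 0.3976, -2.5904, -1.9337, -2.9699)

e_1 = v_1/‖v_1‖ = (0, -4, -4, 3, 1)/6.4807 = (0.0000, -0.6172, -0.6172, 0.4629, 0.1543).
r_{12} = e_1·v_2 = -0.3086.
u_2 = v_2 + 0.3086·e_1 = (-2.0000, -1.1905, 0.8095, -0.8571, 1.0476).
‖u_2‖ = 2.8115, so e_2 = (-0.7114, -0.4234, 0.2879, -0.3049, 0.3726).
r_{13} = e_1·v_3 = -3.2404; r_{23} = e_2·v_3 = -1.4227.
u_3 = v_3 + 3.2404·e_1 + 1.4227·e_2 = (-2.0120, 0.3976, -2.5904, -1.9337, -2.9699).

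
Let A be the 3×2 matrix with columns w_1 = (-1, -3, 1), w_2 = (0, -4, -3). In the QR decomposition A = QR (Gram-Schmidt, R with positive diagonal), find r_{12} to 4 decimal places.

w_1 = (-1, -3, 1); ‖w_1‖ = 3.3166, so q_1 = (-0.3015, -0.9045, 0.3015).
r_{12} = q_1·w_2 = 2.7136.

r_{12} = 2.7136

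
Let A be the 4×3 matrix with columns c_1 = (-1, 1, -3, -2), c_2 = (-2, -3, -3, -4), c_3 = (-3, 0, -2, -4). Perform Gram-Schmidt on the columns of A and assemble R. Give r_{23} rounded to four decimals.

r_{23} = 2.1565

c_1 = (-1, 1, -3, -2); ‖c_1‖ = 3.8730, so e_1 = (-0.2582, 0.2582, -0.7746, -0.5164).
e_1·c_2 = (-0.2582)·(-2) + 0.2582·(-3) + (-0.7746)·(-3) + (-0.5164)·(-4) = 4.1312.
u_2 = c_2 − 4.1312·e_1 = (-0.9333, -4.0667, 0.2000, -1.8667).
‖u_2‖ = 4.5753, so e_2 = (-0.2040, -0.8888, 0.0437, -0.4080).
r_{23} = e_2·c_3 = 2.1565.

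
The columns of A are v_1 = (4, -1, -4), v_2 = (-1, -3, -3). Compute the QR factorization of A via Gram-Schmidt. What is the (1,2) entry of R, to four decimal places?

v_1 = (4, -1, -4); ‖v_1‖ = 5.7446, so q_1 = (0.6963, -0.1741, -0.6963).
r_{12} = q_1·v_2 = 1.9149.

r_{12} = 1.9149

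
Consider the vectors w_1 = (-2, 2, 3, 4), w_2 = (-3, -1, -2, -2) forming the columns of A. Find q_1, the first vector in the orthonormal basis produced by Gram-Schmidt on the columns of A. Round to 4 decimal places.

q_1 = (-0.3482, 0.3482, 0.5222, 0.6963)

w_1 = (-2, 2, 3, 4); ‖w_1‖ = 5.7446, so q_1 = (-0.3482, 0.3482, 0.5222, 0.6963).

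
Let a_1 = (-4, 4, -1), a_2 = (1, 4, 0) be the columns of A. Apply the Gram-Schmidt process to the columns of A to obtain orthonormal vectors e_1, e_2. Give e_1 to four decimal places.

e_1 = (-0.6963, 0.6963, -0.1741)

a_1 = (-4, 4, -1); ‖a_1‖ = 5.7446, so e_1 = (-0.6963, 0.6963, -0.1741).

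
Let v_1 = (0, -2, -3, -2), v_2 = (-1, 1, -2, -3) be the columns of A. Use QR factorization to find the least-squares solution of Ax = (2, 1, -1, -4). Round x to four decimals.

x = (0.0323, 0.8452)

v_1 = (0, -2, -3, -2); ‖v_1‖ = 4.1231, so q_1 = (0.0000, -0.4851, -0.7276, -0.4851).
q_1·v_2 = 0.0000·(-1) + (-0.4851)·1 + (-0.7276)·(-2) + (-0.4851)·(-3) = 2.4254.
u_2 = v_2 − 2.4254·q_1 = (-1.0000, 2.1765, -0.2353, -1.8235).
‖u_2‖ = 3.0195, so q_2 = (-0.3312, 0.7208, -0.0779, -0.6039).
Qᵀb = (2.1828, 2.5520).
Back-substitute: x_2 = 2.5520/3.0195 = 0.8452.
x_1 = (2.1828 − 2.4254·0.8452)/4.1231 = 0.0323.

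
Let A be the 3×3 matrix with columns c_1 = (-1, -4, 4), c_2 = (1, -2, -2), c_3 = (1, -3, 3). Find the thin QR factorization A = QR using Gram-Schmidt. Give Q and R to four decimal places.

Q = [[-0.1741, 0.3238, 0.9300], [-0.6963, -0.7083, 0.1162], [0.6963, -0.6273, 0.3487]], R = [[5.7446, -0.1741, 4.0038], [0.0000, 2.9949, 0.5666], [0.0000, 0.0000, 1.6275]]

c_1 = (-1, -4, 4); ‖c_1‖ = 5.7446, so e_1 = (-0.1741, -0.6963, 0.6963).
e_1·c_2 = (-0.1741)·1 + (-0.6963)·(-2) + 0.6963·(-2) = -0.1741.
u_2 = c_2 + 0.1741·e_1 = (0.9697, -2.1212, -1.8788).
‖u_2‖ = 2.9949, so e_2 = (0.3238, -0.7083, -0.6273).
e_1·c_3 = (-0.1741)·1 + (-0.6963)·(-3) + 0.6963·3 = 4.0038; e_2·c_3 = 0.3238·1 + (-0.7083)·(-3) + (-0.6273)·3 = 0.5666.
u_3 = c_3 − 4.0038·e_1 − 0.5666·e_2 = (1.5135, 0.1892, 0.5676).
‖u_3‖ = 1.6275, so e_3 = (0.9300, 0.1162, 0.3487).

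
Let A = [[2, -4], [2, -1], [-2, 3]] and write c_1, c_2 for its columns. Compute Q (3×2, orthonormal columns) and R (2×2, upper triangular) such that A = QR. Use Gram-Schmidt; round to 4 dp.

Q = [[0.5774, -0.6172], [0.5774, 0.7715], [-0.5774, 0.1543]], R = [[3.4641, -4.6188], [0.0000, 2.1602]]

c_1 = (2, 2, -2); ‖c_1‖ = 3.4641, so q_1 = (0.5774, 0.5774, -0.5774).
q_1·c_2 = 0.5774·(-4) + 0.5774·(-1) + (-0.5774)·3 = -4.6188.
u_2 = c_2 + 4.6188·q_1 = (-1.3333, 1.6667, 0.3333).
‖u_2‖ = 2.1602, so q_2 = (-0.6172, 0.7715, 0.1543).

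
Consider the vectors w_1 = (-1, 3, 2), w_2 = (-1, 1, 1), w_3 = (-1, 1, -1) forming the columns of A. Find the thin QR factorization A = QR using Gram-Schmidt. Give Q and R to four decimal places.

q_1 = w_1/‖w_1‖ = (-1, 3, 2)/3.7417 = (-0.2673, 0.8018, 0.5345).
r_{12} = q_1·w_2 = 1.6036.
u_2 = w_2 − 1.6036·q_1 = (-0.5714, -0.2857, 0.1429).
‖u_2‖ = 0.6547, so q_2 = (-0.8729, -0.4364, 0.2182).
r_{13} = q_1·w_3 = 0.5345; r_{23} = q_2·w_3 = 0.2182.
u_3 = w_3 − 0.5345·q_1 − 0.2182·q_2 = (-0.6667, 0.6667, -1.3333).
‖u_3‖ = 1.6330, so q_3 = (-0.4082, 0.4082, -0.8165).

Q = [[-0.2673, -0.8729, -0.4082], [0.8018, -0.4364, 0.4082], [0.5345, 0.2182, -0.8165]], R = [[3.7417, 1.6036, 0.5345], [0.0000, 0.6547, 0.2182], [0.0000, 0.0000, 1.6330]]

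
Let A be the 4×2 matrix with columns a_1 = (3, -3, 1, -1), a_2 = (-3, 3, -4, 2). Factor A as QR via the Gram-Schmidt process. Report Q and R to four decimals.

a_1 = (3, -3, 1, -1); ‖a_1‖ = 4.4721, so e_1 = (0.6708, -0.6708, 0.2236, -0.2236).
e_1·a_2 = 0.6708·(-3) + (-0.6708)·3 + 0.2236·(-4) + (-0.2236)·2 = -5.3666.
u_2 = a_2 + 5.3666·e_1 = (0.6000, -0.6000, -2.8000, 0.8000).
‖u_2‖ = 3.0332, so e_2 = (0.1978, -0.1978, -0.9231, 0.2638).

Q = [[0.6708, 0.1978], [-0.6708, -0.1978], [0.2236, -0.9231], [-0.2236, 0.2638]], R = [[4.4721, -5.3666], [0.0000, 3.0332]]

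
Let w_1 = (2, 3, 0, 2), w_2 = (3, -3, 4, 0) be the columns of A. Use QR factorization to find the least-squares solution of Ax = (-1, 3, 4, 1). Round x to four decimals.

x = (0.5589, 0.1670)

q_1 = w_1/‖w_1‖ = (2, 3, 0, 2)/4.1231 = (0.4851, 0.7276, 0.0000, 0.4851).
r_{12} = q_1·w_2 = -0.7276.
u_2 = w_2 + 0.7276·q_1 = (3.3529, -2.4706, 4.0000, 0.3529).
‖u_2‖ = 5.7854, so q_2 = (0.5796, -0.4270, 0.6914, 0.0610).
Qᵀb = (2.1828, 0.9659).
Back-substitute: x_2 = 0.9659/5.7854 = 0.1670.
x_1 = (2.1828 + 0.7276·0.1670)/4.1231 = 0.5589.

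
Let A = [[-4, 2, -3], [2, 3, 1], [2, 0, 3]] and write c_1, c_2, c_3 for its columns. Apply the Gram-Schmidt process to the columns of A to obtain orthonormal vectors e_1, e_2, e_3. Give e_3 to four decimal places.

e_1 = c_1/‖c_1‖ = (-4, 2, 2)/4.8990 = (-0.8165, 0.4082, 0.4082).
r_{12} = e_1·c_2 = -0.4082.
u_2 = c_2 + 0.4082·e_1 = (1.6667, 3.1667, 0.1667).
‖u_2‖ = 3.5824, so e_2 = (0.4652, 0.8840, 0.0465).
r_{13} = e_1·c_3 = 4.0825; r_{23} = e_2·c_3 = -0.3722.
u_3 = c_3 − 4.0825·e_1 + 0.3722·e_2 = (0.5065, -0.3377, 1.3506).
‖u_3‖ = 1.4815, so e_3 = (0.3419, -0.2279, 0.9117).

e_3 = (0.3419, -0.2279, 0.9117)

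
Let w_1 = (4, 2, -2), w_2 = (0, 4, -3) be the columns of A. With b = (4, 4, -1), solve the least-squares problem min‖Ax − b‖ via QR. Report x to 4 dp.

w_1 = (4, 2, -2); ‖w_1‖ = 4.8990, so e_1 = (0.8165, 0.4082, -0.4082).
e_1·w_2 = 0.8165·0 + 0.4082·4 + (-0.4082)·(-3) = 2.8577.
u_2 = w_2 − 2.8577·e_1 = (-2.3333, 2.8333, -1.8333).
‖u_2‖ = 4.1028, so e_2 = (-0.5687, 0.6906, -0.4468).
Qᵀb = (5.3072, 0.9343).
Back-substitute: x_2 = 0.9343/4.1028 = 0.2277.
x_1 = (5.3072 − 2.8577·0.2277)/4.8990 = 0.9505.

x = (0.9505, 0.2277)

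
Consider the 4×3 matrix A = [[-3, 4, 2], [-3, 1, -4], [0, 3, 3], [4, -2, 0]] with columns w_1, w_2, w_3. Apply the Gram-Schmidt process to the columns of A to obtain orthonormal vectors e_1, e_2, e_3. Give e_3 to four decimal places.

e_3 = (0.0722, -0.8078, -0.1948, -0.5517)

e_1 = w_1/‖w_1‖ = (-3, -3, 0, 4)/5.8310 = (-0.5145, -0.5145, 0.0000, 0.6860).
r_{12} = e_1·w_2 = -3.9445.
u_2 = w_2 + 3.9445·e_1 = (1.9706, -1.0294, 3.0000, 0.7059).
‖u_2‖ = 3.8002, so e_2 = (0.5186, -0.2709, 0.7894, 0.1858).
r_{13} = e_1·w_3 = 1.0290; r_{23} = e_2·w_3 = 4.4890.
u_3 = w_3 − 1.0290·e_1 − 4.4890·e_2 = (0.2016, -2.2546, -0.5438, -1.5397).
‖u_3‖ = 2.7911, so e_3 = (0.0722, -0.8078, -0.1948, -0.5517).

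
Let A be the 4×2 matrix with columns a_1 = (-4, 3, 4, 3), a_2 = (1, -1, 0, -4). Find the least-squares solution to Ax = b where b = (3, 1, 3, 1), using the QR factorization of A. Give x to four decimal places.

a_1 = (-4, 3, 4, 3); ‖a_1‖ = 7.0711, so q_1 = (-0.5657, 0.4243, 0.5657, 0.4243).
q_1·a_2 = (-0.5657)·1 + 0.4243·(-1) + 0.5657·0 + 0.4243·(-4) = -2.6870.
u_2 = a_2 + 2.6870·q_1 = (-0.5200, 0.1400, 1.5200, -2.8600).
‖u_2‖ = 3.2833, so q_2 = (-0.1584, 0.0426, 0.4630, -0.8711).
Qᵀb = (0.8485, 0.0853).
Back-substitute: x_2 = 0.0853/3.2833 = 0.0260.
x_1 = (0.8485 + 2.6870·0.0260)/7.0711 = 0.1299.

x = (0.1299, 0.0260)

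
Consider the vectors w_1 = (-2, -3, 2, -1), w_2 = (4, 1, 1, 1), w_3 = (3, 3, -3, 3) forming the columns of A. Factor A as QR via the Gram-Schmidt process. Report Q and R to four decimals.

w_1 = (-2, -3, 2, -1); ‖w_1‖ = 4.2426, so q_1 = (-0.4714, -0.7071, 0.4714, -0.2357).
q_1·w_2 = (-0.4714)·4 + (-0.7071)·1 + 0.4714·1 + (-0.2357)·1 = -2.3570.
u_2 = w_2 + 2.3570·q_1 = (2.8889, -0.6667, 2.1111, 0.4444).
‖u_2‖ = 3.6667, so q_2 = (0.7879, -0.1818, 0.5758, 0.1212).
q_1·w_3 = (-0.4714)·3 + (-0.7071)·3 + 0.4714·(-3) + (-0.2357)·3 = -5.6569; q_2·w_3 = 0.7879·3 + (-0.1818)·3 + 0.5758·(-3) + 0.1212·3 = 0.4545.
u_3 = w_3 + 5.6569·q_1 − 0.4545·q_2 = (-0.0248, -0.9174, -0.5950, 1.6116).
‖u_3‖ = 1.9477, so q_3 = (-0.0127, -0.4710, -0.3055, 0.8274).

Q = [[-0.4714, 0.7879, -0.0127], [-0.7071, -0.1818, -0.4710], [0.4714, 0.5758, -0.3055], [-0.2357, 0.1212, 0.8274]], R = [[4.2426, -2.3570, -5.6569], [0.0000, 3.6667, 0.4545], [0.0000, 0.0000, 1.9477]]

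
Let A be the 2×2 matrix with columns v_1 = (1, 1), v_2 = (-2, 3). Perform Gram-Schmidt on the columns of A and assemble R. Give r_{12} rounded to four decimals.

v_1 = (1, 1); ‖v_1‖ = 1.4142, so q_1 = (0.7071, 0.7071).
r_{12} = q_1·v_2 = 0.7071.

r_{12} = 0.7071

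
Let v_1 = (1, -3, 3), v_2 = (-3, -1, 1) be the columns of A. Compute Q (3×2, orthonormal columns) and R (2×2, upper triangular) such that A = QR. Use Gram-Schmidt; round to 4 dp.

Q = [[0.2294, -0.9733], [-0.6882, -0.1622], [0.6882, 0.1622]], R = [[4.3589, 0.6882], [0.0000, 3.2444]]

q_1 = v_1/‖v_1‖ = (1, -3, 3)/4.3589 = (0.2294, -0.6882, 0.6882).
r_{12} = q_1·v_2 = 0.6882.
u_2 = v_2 − 0.6882·q_1 = (-3.1579, -0.5263, 0.5263).
‖u_2‖ = 3.2444, so q_2 = (-0.9733, -0.1622, 0.1622).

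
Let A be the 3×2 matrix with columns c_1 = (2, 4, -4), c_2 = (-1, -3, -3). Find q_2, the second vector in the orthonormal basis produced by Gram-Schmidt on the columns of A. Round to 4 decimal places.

q_2 = (-0.2045, -0.6391, -0.7414)

c_1 = (2, 4, -4); ‖c_1‖ = 6.0000, so q_1 = (0.3333, 0.6667, -0.6667).
q_1·c_2 = 0.3333·(-1) + 0.6667·(-3) + (-0.6667)·(-3) = -0.3333.
u_2 = c_2 + 0.3333·q_1 = (-0.8889, -2.7778, -3.2222).
‖u_2‖ = 4.3461, so q_2 = (-0.2045, -0.6391, -0.7414).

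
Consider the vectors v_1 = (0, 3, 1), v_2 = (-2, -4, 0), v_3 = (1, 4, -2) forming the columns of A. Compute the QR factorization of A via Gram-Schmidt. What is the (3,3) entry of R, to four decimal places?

r_{33} = 2.1381

e_1 = v_1/‖v_1‖ = (0, 3, 1)/3.1623 = (0.0000, 0.9487, 0.3162).
r_{12} = e_1·v_2 = -3.7947.
u_2 = v_2 + 3.7947·e_1 = (-2.0000, -0.4000, 1.2000).
‖u_2‖ = 2.3664, so e_2 = (-0.8452, -0.1690, 0.5071).
r_{13} = e_1·v_3 = 3.1623; r_{23} = e_2·v_3 = -2.5355.
u_3 = v_3 − 3.1623·e_1 + 2.5355·e_2 = (-1.1429, 0.5714, -1.7143).
r_{33} = ‖u_3‖ = 2.1381.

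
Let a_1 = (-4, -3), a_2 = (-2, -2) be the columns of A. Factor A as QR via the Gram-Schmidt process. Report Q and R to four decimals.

Q = [[-0.8000, 0.6000], [-0.6000, -0.8000]], R = [[5.0000, 2.8000], [0.0000, 0.4000]]

a_1 = (-4, -3); ‖a_1‖ = 5.0000, so q_1 = (-0.8000, -0.6000).
q_1·a_2 = (-0.8000)·(-2) + (-0.6000)·(-2) = 2.8000.
u_2 = a_2 − 2.8000·q_1 = (0.2400, -0.3200).
‖u_2‖ = 0.4000, so q_2 = (0.6000, -0.8000).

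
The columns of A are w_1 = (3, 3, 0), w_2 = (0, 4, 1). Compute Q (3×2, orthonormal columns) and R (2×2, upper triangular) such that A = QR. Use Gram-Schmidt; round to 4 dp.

Q = [[0.7071, -0.6667], [0.7071, 0.6667], [0.0000, 0.3333]], R = [[4.2426, 2.8284], [0.0000, 3.0000]]

w_1 = (3, 3, 0); ‖w_1‖ = 4.2426, so q_1 = (0.7071, 0.7071, 0.0000).
q_1·w_2 = 0.7071·0 + 0.7071·4 + 0.0000·1 = 2.8284.
u_2 = w_2 − 2.8284·q_1 = (-2.0000, 2.0000, 1.0000).
‖u_2‖ = 3.0000, so q_2 = (-0.6667, 0.6667, 0.3333).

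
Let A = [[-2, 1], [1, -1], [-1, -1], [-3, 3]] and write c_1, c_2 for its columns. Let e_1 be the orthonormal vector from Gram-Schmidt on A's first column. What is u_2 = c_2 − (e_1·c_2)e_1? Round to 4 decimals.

u_2 = (-0.4667, -0.2667, -1.7333, 0.8000)

c_1 = (-2, 1, -1, -3); ‖c_1‖ = 3.8730, so e_1 = (-0.5164, 0.2582, -0.2582, -0.7746).
e_1·c_2 = (-0.5164)·1 + 0.2582·(-1) + (-0.2582)·(-1) + (-0.7746)·3 = -2.8402.
u_2 = c_2 + 2.8402·e_1 = (-0.4667, -0.2667, -1.7333, 0.8000).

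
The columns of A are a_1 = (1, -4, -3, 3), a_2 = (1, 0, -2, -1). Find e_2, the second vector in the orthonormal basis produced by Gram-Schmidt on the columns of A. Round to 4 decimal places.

e_2 = (0.3762, 0.1942, -0.7039, -0.5704)

a_1 = (1, -4, -3, 3); ‖a_1‖ = 5.9161, so e_1 = (0.1690, -0.6761, -0.5071, 0.5071).
e_1·a_2 = 0.1690·1 + (-0.6761)·0 + (-0.5071)·(-2) + 0.5071·(-1) = 0.6761.
u_2 = a_2 − 0.6761·e_1 = (0.8857, 0.4571, -1.6571, -1.3429).
‖u_2‖ = 2.3543, so e_2 = (0.3762, 0.1942, -0.7039, -0.5704).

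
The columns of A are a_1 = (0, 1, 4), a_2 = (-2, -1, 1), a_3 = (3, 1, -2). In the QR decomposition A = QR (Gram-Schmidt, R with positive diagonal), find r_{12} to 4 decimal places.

r_{12} = 0.7276

a_1 = (0, 1, 4); ‖a_1‖ = 4.1231, so e_1 = (0.0000, 0.2425, 0.9701).
r_{12} = e_1·a_2 = 0.7276.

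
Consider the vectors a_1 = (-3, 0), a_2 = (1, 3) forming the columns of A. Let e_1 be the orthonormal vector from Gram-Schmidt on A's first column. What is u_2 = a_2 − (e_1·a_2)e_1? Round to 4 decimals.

u_2 = (0.0000, 3.0000)

a_1 = (-3, 0); ‖a_1‖ = 3.0000, so e_1 = (-1.0000, 0.0000).
e_1·a_2 = (-1.0000)·1 + 0.0000·3 = -1.0000.
u_2 = a_2 + 1.0000·e_1 = (0.0000, 3.0000).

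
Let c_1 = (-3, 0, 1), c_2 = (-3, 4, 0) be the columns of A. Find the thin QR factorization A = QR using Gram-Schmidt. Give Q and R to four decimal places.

q_1 = c_1/‖c_1‖ = (-3, 0, 1)/3.1623 = (-0.9487, 0.0000, 0.3162).
r_{12} = q_1·c_2 = 2.8460.
u_2 = c_2 − 2.8460·q_1 = (-0.3000, 4.0000, -0.9000).
‖u_2‖ = 4.1110, so q_2 = (-0.0730, 0.9730, -0.2189).

Q = [[-0.9487, -0.0730], [0.0000, 0.9730], [0.3162, -0.2189]], R = [[3.1623, 2.8460], [0.0000, 4.1110]]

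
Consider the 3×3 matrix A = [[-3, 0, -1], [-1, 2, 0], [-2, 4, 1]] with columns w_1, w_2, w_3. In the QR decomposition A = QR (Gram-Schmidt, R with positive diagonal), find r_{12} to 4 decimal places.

e_1 = w_1/‖w_1‖ = (-3, -1, -2)/3.7417 = (-0.8018, -0.2673, -0.5345).
r_{12} = e_1·w_2 = -2.6726.

r_{12} = -2.6726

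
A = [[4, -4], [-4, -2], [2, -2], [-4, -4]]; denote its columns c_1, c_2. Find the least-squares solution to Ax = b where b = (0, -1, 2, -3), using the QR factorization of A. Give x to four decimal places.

e_1 = c_1/‖c_1‖ = (4, -4, 2, -4)/7.2111 = (0.5547, -0.5547, 0.2774, -0.5547).
r_{12} = e_1·c_2 = 0.5547.
u_2 = c_2 − 0.5547·e_1 = (-4.3077, -1.6923, -2.1538, -3.6923).
‖u_2‖ = 6.3002, so e_2 = (-0.6837, -0.2686, -0.3419, -0.5861).
Qᵀb = (2.7735, 1.3431).
Back-substitute: x_2 = 1.3431/6.3002 = 0.2132.
x_1 = (2.7735 − 0.5547·0.2132)/7.2111 = 0.3682.

x = (0.3682, 0.2132)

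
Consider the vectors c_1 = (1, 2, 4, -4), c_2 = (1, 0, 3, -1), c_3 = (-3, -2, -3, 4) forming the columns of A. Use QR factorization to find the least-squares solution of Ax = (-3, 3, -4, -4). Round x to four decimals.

q_1 = c_1/‖c_1‖ = (1, 2, 4, -4)/6.0828 = (0.1644, 0.3288, 0.6576, -0.6576).
r_{12} = q_1·c_2 = 2.7948.
u_2 = c_2 − 2.7948·q_1 = (0.5405, -0.9189, 1.1622, 0.8378).
‖u_2‖ = 1.7858, so q_2 = (0.3027, -0.5146, 0.6508, 0.4692).
r_{13} = q_1·c_3 = -5.7540; r_{23} = q_2·c_3 = 0.0454.
u_3 = c_3 + 5.7540·q_1 − 0.0454·q_2 = (-2.0678, -0.0847, 0.7542, 0.1949).
‖u_3‖ = 2.2113, so q_3 = (-0.9351, -0.0383, 0.3411, 0.0881).
Qᵀb = (0.4932, -6.9314, 0.9734).
Back-substitute: x_3 = 0.9734/2.2113 = 0.4402.
x_2 = (-6.9314 − 0.0454·0.4402)/1.7858 = -3.8925.
x_1 = (0.4932 − 2.7948·(-3.8925) + 5.7540·0.4402)/6.0828 = 2.2860.

x = (2.2860, -3.8925, 0.4402)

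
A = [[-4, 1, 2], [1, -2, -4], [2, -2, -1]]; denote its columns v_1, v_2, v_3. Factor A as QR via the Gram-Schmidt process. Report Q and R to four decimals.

Q = [[-0.8729, -0.4395, 0.2120], [0.2182, -0.7402, -0.6360], [0.4364, -0.5089, 0.7420]], R = [[4.5826, -2.1822, -3.0551], [0.0000, 2.0587, 2.5907], [0.0000, 0.0000, 2.2260]]

e_1 = v_1/‖v_1‖ = (-4, 1, 2)/4.5826 = (-0.8729, 0.2182, 0.4364).
r_{12} = e_1·v_2 = -2.1822.
u_2 = v_2 + 2.1822·e_1 = (-0.9048, -1.5238, -1.0476).
‖u_2‖ = 2.0587, so e_2 = (-0.4395, -0.7402, -0.5089).
r_{13} = e_1·v_3 = -3.0551; r_{23} = e_2·v_3 = 2.5907.
u_3 = v_3 + 3.0551·e_1 − 2.5907·e_2 = (0.4719, -1.4157, 1.6517).
‖u_3‖ = 2.2260, so e_3 = (0.2120, -0.6360, 0.7420).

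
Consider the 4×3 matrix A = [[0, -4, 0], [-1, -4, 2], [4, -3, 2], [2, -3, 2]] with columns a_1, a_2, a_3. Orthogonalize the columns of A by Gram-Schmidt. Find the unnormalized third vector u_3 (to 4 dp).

u_3 = (-1.3115, 0.9461, -0.0141, 0.5012)

a_1 = (0, -1, 4, 2); ‖a_1‖ = 4.5826, so e_1 = (0.0000, -0.2182, 0.8729, 0.4364).
e_1·a_2 = 0.0000·(-4) + (-0.2182)·(-4) + 0.8729·(-3) + 0.4364·(-3) = -3.0551.
u_2 = a_2 + 3.0551·e_1 = (-4.0000, -4.6667, -0.3333, -1.6667).
‖u_2‖ = 6.3770, so e_2 = (-0.6273, -0.7318, -0.0523, -0.2614).
e_1·a_3 = 0.0000·0 + (-0.2182)·2 + 0.8729·2 + 0.4364·2 = 2.1822; e_2·a_3 = (-0.6273)·0 + (-0.7318)·2 + (-0.0523)·2 + (-0.2614)·2 = -2.0908.
u_3 = a_3 − 2.1822·e_1 + 2.0908·e_2 = (-1.3115, 0.9461, -0.0141, 0.5012).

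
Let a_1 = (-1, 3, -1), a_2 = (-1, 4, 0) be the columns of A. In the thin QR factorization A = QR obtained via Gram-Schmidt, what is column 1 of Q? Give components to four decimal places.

a_1 = (-1, 3, -1); ‖a_1‖ = 3.3166, so q_1 = (-0.3015, 0.9045, -0.3015).

q_1 = (-0.3015, 0.9045, -0.3015)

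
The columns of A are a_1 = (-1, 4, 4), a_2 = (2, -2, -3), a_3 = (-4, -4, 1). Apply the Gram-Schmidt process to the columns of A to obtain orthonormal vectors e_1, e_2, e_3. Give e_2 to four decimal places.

e_1 = a_1/‖a_1‖ = (-1, 4, 4)/5.7446 = (-0.1741, 0.6963, 0.6963).
r_{12} = e_1·a_2 = -3.8297.
u_2 = a_2 + 3.8297·e_1 = (1.3333, 0.6667, -0.3333).
‖u_2‖ = 1.5275, so e_2 = (0.8729, 0.4364, -0.2182).

e_2 = (0.8729, 0.4364, -0.2182)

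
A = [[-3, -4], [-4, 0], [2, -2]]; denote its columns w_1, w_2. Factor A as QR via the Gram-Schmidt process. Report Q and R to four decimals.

Q = [[-0.5571, -0.7521], [-0.7428, 0.2616], [0.3714, -0.6049]], R = [[5.3852, 1.4856], [0.0000, 4.2182]]

e_1 = w_1/‖w_1‖ = (-3, -4, 2)/5.3852 = (-0.5571, -0.7428, 0.3714).
r_{12} = e_1·w_2 = 1.4856.
u_2 = w_2 − 1.4856·e_1 = (-3.1724, 1.1034, -2.5517).
‖u_2‖ = 4.2182, so e_2 = (-0.7521, 0.2616, -0.6049).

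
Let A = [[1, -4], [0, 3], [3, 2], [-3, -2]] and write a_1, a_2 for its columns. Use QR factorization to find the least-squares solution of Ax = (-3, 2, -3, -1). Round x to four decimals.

x = (-0.7265, 0.6004)

a_1 = (1, 0, 3, -3); ‖a_1‖ = 4.3589, so e_1 = (0.2294, 0.0000, 0.6882, -0.6882).
e_1·a_2 = 0.2294·(-4) + 0.0000·3 + 0.6882·2 + (-0.6882)·(-2) = 1.8353.
u_2 = a_2 − 1.8353·e_1 = (-4.4211, 3.0000, 0.7368, -0.7368).
‖u_2‖ = 5.4435, so e_2 = (-0.8122, 0.5511, 0.1354, -0.1354).
Qᵀb = (-2.0647, 3.2680).
Back-substitute: x_2 = 3.2680/5.4435 = 0.6004.
x_1 = (-2.0647 − 1.8353·0.6004)/4.3589 = -0.7265.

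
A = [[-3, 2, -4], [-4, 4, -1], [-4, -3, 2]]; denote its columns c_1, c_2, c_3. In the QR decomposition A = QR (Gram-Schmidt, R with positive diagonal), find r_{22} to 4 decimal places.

r_{22} = 5.1537

q_1 = c_1/‖c_1‖ = (-3, -4, -4)/6.4031 = (-0.4685, -0.6247, -0.6247).
r_{12} = q_1·c_2 = -1.5617.
u_2 = c_2 + 1.5617·q_1 = (1.2683, 3.0244, -3.9756).
r_{22} = ‖u_2‖ = 5.1537.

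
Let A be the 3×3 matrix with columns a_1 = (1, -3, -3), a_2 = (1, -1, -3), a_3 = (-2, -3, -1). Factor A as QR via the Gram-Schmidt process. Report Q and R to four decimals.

Q = [[0.2294, 0.2176, -0.9487], [-0.6882, 0.7255, 0.0000], [-0.6882, -0.6529, -0.3162]], R = [[4.3589, 2.9824, 2.2942], [0.0000, 1.4510, -1.9588], [0.0000, 0.0000, 2.2136]]

a_1 = (1, -3, -3); ‖a_1‖ = 4.3589, so e_1 = (0.2294, -0.6882, -0.6882).
e_1·a_2 = 0.2294·1 + (-0.6882)·(-1) + (-0.6882)·(-3) = 2.9824.
u_2 = a_2 − 2.9824·e_1 = (0.3158, 1.0526, -0.9474).
‖u_2‖ = 1.4510, so e_2 = (0.2176, 0.7255, -0.6529).
e_1·a_3 = 0.2294·(-2) + (-0.6882)·(-3) + (-0.6882)·(-1) = 2.2942; e_2·a_3 = 0.2176·(-2) + 0.7255·(-3) + (-0.6529)·(-1) = -1.9588.
u_3 = a_3 − 2.2942·e_1 + 1.9588·e_2 = (-2.1000, 0.0000, -0.7000).
‖u_3‖ = 2.2136, so e_3 = (-0.9487, 0.0000, -0.3162).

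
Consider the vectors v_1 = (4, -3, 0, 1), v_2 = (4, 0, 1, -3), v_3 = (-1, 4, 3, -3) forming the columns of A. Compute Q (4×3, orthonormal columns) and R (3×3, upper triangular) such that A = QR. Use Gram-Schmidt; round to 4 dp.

v_1 = (4, -3, 0, 1); ‖v_1‖ = 5.0990, so q_1 = (0.7845, -0.5883, 0.0000, 0.1961).
q_1·v_2 = 0.7845·4 + (-0.5883)·0 + 0.0000·1 + 0.1961·(-3) = 2.5495.
u_2 = v_2 − 2.5495·q_1 = (2.0000, 1.5000, 1.0000, -3.5000).
‖u_2‖ = 4.4159, so q_2 = (0.4529, 0.3397, 0.2265, -0.7926).
q_1·v_3 = 0.7845·(-1) + (-0.5883)·4 + 0.0000·3 + 0.1961·(-3) = -3.7262; q_2·v_3 = 0.4529·(-1) + 0.3397·4 + 0.2265·3 + (-0.7926)·(-3) = 3.9630.
u_3 = v_3 + 3.7262·q_1 − 3.9630·q_2 = (0.1282, 0.4615, 2.1026, 0.8718).
‖u_3‖ = 2.3260, so q_3 = (0.0551, 0.1984, 0.9039, 0.3748).

Q = [[0.7845, 0.4529, 0.0551], [-0.5883, 0.3397, 0.1984], [0.0000, 0.2265, 0.9039], [0.1961, -0.7926, 0.3748]], R = [[5.0990, 2.5495, -3.7262], [0.0000, 4.4159, 3.9630], [0.0000, 0.0000, 2.3260]]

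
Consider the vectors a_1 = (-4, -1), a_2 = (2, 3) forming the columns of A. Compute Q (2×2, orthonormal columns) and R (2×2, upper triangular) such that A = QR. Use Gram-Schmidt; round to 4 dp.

a_1 = (-4, -1); ‖a_1‖ = 4.1231, so q_1 = (-0.9701, -0.2425).
q_1·a_2 = (-0.9701)·2 + (-0.2425)·3 = -2.6679.
u_2 = a_2 + 2.6679·q_1 = (-0.5882, 2.3529).
‖u_2‖ = 2.4254, so q_2 = (-0.2425, 0.9701).

Q = [[-0.9701, -0.2425], [-0.2425, 0.9701]], R = [[4.1231, -2.6679], [0.0000, 2.4254]]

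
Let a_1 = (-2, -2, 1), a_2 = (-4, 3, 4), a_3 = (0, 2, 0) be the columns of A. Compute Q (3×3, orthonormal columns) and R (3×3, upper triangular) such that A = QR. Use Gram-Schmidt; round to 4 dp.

Q = [[-0.6667, -0.4384, -0.6028], [-0.6667, 0.7124, 0.2192], [0.3333, 0.5480, -0.7672]], R = [[3.0000, 2.0000, -1.3333], [0.0000, 6.0828, 1.4248], [0.0000, 0.0000, 0.4384]]

e_1 = a_1/‖a_1‖ = (-2, -2, 1)/3.0000 = (-0.6667, -0.6667, 0.3333).
r_{12} = e_1·a_2 = 2.0000.
u_2 = a_2 − 2.0000·e_1 = (-2.6667, 4.3333, 3.3333).
‖u_2‖ = 6.0828, so e_2 = (-0.4384, 0.7124, 0.5480).
r_{13} = e_1·a_3 = -1.3333; r_{23} = e_2·a_3 = 1.4248.
u_3 = a_3 + 1.3333·e_1 − 1.4248·e_2 = (-0.2643, 0.0961, -0.3363).
‖u_3‖ = 0.4384, so e_3 = (-0.6028, 0.2192, -0.7672).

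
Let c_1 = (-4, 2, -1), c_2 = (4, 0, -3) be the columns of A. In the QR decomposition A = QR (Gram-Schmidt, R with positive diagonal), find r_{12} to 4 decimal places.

r_{12} = -2.8368

c_1 = (-4, 2, -1); ‖c_1‖ = 4.5826, so q_1 = (-0.8729, 0.4364, -0.2182).
r_{12} = q_1·c_2 = -2.8368.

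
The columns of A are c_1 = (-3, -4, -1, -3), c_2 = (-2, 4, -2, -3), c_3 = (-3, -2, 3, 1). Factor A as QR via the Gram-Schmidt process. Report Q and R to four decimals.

c_1 = (-3, -4, -1, -3); ‖c_1‖ = 5.9161, so e_1 = (-0.5071, -0.6761, -0.1690, -0.5071).
e_1·c_2 = (-0.5071)·(-2) + (-0.6761)·4 + (-0.1690)·(-2) + (-0.5071)·(-3) = 0.1690.
u_2 = c_2 − 0.1690·e_1 = (-1.9143, 4.1143, -1.9714, -2.9143).
‖u_2‖ = 5.7421, so e_2 = (-0.3334, 0.7165, -0.3433, -0.5075).
e_1·c_3 = (-0.5071)·(-3) + (-0.6761)·(-2) + (-0.1690)·3 + (-0.5071)·1 = 1.8593; e_2·c_3 = (-0.3334)·(-3) + 0.7165·(-2) + (-0.3433)·3 + (-0.5075)·1 = -1.9704.
u_3 = c_3 − 1.8593·e_1 + 1.9704·e_2 = (-2.7140, 0.6690, 2.6378, 0.9428).
‖u_3‖ = 3.9573, so e_3 = (-0.6858, 0.1690, 0.6666, 0.2382).

Q = [[-0.5071, -0.3334, -0.6858], [-0.6761, 0.7165, 0.1690], [-0.1690, -0.3433, 0.6666], [-0.5071, -0.5075, 0.2382]], R = [[5.9161, 0.1690, 1.8593], [0.0000, 5.7421, -1.9704], [0.0000, 0.0000, 3.9573]]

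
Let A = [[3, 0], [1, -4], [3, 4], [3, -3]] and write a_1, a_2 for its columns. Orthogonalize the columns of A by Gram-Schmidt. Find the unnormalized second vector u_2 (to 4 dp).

u_2 = (0.1071, -3.9643, 4.1071, -2.8929)

a_1 = (3, 1, 3, 3); ‖a_1‖ = 5.2915, so e_1 = (0.5669, 0.1890, 0.5669, 0.5669).
e_1·a_2 = 0.5669·0 + 0.1890·(-4) + 0.5669·4 + 0.5669·(-3) = -0.1890.
u_2 = a_2 + 0.1890·e_1 = (0.1071, -3.9643, 4.1071, -2.8929).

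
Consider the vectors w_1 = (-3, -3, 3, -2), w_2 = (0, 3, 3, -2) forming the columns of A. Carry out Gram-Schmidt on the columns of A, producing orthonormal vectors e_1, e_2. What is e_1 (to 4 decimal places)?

e_1 = (-0.5388, -0.5388, 0.5388, -0.3592)

w_1 = (-3, -3, 3, -2); ‖w_1‖ = 5.5678, so e_1 = (-0.5388, -0.5388, 0.5388, -0.3592).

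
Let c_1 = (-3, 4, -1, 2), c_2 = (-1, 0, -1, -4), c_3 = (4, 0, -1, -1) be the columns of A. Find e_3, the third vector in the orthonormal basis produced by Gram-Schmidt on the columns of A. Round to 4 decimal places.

e_3 = (0.7520, 0.4999, -0.4216, -0.0826)

c_1 = (-3, 4, -1, 2); ‖c_1‖ = 5.4772, so e_1 = (-0.5477, 0.7303, -0.1826, 0.3651).
e_1·c_2 = (-0.5477)·(-1) + 0.7303·0 + (-0.1826)·(-1) + 0.3651·(-4) = -0.7303.
u_2 = c_2 + 0.7303·e_1 = (-1.4000, 0.5333, -1.1333, -3.7333).
‖u_2‖ = 4.1793, so e_2 = (-0.3350, 0.1276, -0.2712, -0.8933).
e_1·c_3 = (-0.5477)·4 + 0.7303·0 + (-0.1826)·(-1) + 0.3651·(-1) = -2.3735; e_2·c_3 = (-0.3350)·4 + 0.1276·0 + (-0.2712)·(-1) + (-0.8933)·(-1) = -0.1755.
u_3 = c_3 + 2.3735·e_1 + 0.1755·e_2 = (2.6412, 1.7557, -1.4809, -0.2901).
‖u_3‖ = 3.5122, so e_3 = (0.7520, 0.4999, -0.4216, -0.0826).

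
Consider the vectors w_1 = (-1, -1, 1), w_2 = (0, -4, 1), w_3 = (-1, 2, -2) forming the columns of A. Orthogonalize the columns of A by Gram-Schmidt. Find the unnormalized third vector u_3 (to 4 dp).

e_1 = w_1/‖w_1‖ = (-1, -1, 1)/1.7321 = (-0.5774, -0.5774, 0.5774).
r_{12} = e_1·w_2 = 2.8868.
u_2 = w_2 − 2.8868·e_1 = (1.6667, -2.3333, -0.6667).
‖u_2‖ = 2.9439, so e_2 = (0.5661, -0.7926, -0.2265).
r_{13} = e_1·w_3 = -1.7321; r_{23} = e_2·w_3 = -1.6984.
u_3 = w_3 + 1.7321·e_1 + 1.6984·e_2 = (-1.0385, -0.3462, -1.3846).

u_3 = (-1.0385, -0.3462, -1.3846)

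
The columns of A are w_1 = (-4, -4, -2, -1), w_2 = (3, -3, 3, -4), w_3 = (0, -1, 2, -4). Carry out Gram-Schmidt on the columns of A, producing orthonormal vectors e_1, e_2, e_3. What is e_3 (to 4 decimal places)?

e_3 = (-0.5025, 0.5522, 0.2153, -0.6295)

w_1 = (-4, -4, -2, -1); ‖w_1‖ = 6.0828, so e_1 = (-0.6576, -0.6576, -0.3288, -0.1644).
e_1·w_2 = (-0.6576)·3 + (-0.6576)·(-3) + (-0.3288)·3 + (-0.1644)·(-4) = -0.3288.
u_2 = w_2 + 0.3288·e_1 = (2.7838, -3.2162, 2.8919, -4.0541).
‖u_2‖ = 6.5492, so e_2 = (0.4251, -0.4911, 0.4416, -0.6190).
e_1·w_3 = (-0.6576)·0 + (-0.6576)·(-1) + (-0.3288)·2 + (-0.1644)·(-4) = 0.6576; e_2·w_3 = 0.4251·0 + (-0.4911)·(-1) + 0.4416·2 + (-0.6190)·(-4) = 3.8503.
u_3 = w_3 − 0.6576·e_1 − 3.8503·e_2 = (-1.2042, 1.3233, 0.5161, -1.5085).
‖u_3‖ = 2.3964, so e_3 = (-0.5025, 0.5522, 0.2153, -0.6295).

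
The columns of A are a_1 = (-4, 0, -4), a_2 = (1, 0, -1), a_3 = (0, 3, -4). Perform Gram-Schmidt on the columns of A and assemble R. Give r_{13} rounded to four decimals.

a_1 = (-4, 0, -4); ‖a_1‖ = 5.6569, so e_1 = (-0.7071, 0.0000, -0.7071).
r_{13} = e_1·a_3 = 2.8284.

r_{13} = 2.8284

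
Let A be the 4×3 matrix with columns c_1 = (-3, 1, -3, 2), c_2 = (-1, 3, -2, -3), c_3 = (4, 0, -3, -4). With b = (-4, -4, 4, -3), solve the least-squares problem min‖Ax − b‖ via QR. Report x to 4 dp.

c_1 = (-3, 1, -3, 2); ‖c_1‖ = 4.7958, so e_1 = (-0.6255, 0.2085, -0.6255, 0.4170).
e_1·c_2 = (-0.6255)·(-1) + 0.2085·3 + (-0.6255)·(-2) + 0.4170·(-3) = 1.2511.
u_2 = c_2 − 1.2511·e_1 = (-0.2174, 2.7391, -1.2174, -3.5217).
‖u_2‖ = 4.6298, so e_2 = (-0.0470, 0.5916, -0.2629, -0.7607).
e_1·c_3 = (-0.6255)·4 + 0.2085·0 + (-0.6255)·(-3) + 0.4170·(-4) = -2.2937; e_2·c_3 = (-0.0470)·4 + 0.5916·0 + (-0.2629)·(-3) + (-0.7607)·(-4) = 3.6437.
u_3 = c_3 + 2.2937·e_1 − 3.6437·e_2 = (2.7363, -1.6775, -3.4767, -0.2718).
‖u_3‖ = 4.7395, so e_3 = (0.5773, -0.3539, -0.7336, -0.0573).
Qᵀb = (-2.0851, -0.9485, -3.6558).
Back-substitute: x_3 = -3.6558/4.7395 = -0.7714.
x_2 = (-0.9485 − 3.6437·(-0.7714))/4.6298 = 0.4022.
x_1 = (-2.0851 − 1.2511·0.4022 + 2.2937·(-0.7714))/4.7958 = -0.9086.

x = (-0.9086, 0.4022, -0.7714)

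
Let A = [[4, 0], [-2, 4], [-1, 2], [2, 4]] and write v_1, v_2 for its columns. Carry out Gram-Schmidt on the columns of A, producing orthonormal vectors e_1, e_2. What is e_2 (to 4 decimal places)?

e_2 = (0.0535, 0.6414, 0.3207, 0.6949)

v_1 = (4, -2, -1, 2); ‖v_1‖ = 5.0000, so e_1 = (0.8000, -0.4000, -0.2000, 0.4000).
e_1·v_2 = 0.8000·0 + (-0.4000)·4 + (-0.2000)·2 + 0.4000·4 = -0.4000.
u_2 = v_2 + 0.4000·e_1 = (0.3200, 3.8400, 1.9200, 4.1600).
‖u_2‖ = 5.9867, so e_2 = (0.0535, 0.6414, 0.3207, 0.6949).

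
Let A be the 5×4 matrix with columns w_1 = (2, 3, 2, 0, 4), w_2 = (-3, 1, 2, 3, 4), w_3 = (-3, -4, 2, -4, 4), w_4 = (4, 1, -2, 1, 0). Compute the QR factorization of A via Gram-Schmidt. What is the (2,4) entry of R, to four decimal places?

q_1 = w_1/‖w_1‖ = (2, 3, 2, 0, 4)/5.7446 = (0.3482, 0.5222, 0.3482, 0.0000, 0.6963).
r_{12} = q_1·w_2 = 2.9593.
u_2 = w_2 − 2.9593·q_1 = (-4.0303, -0.5455, 0.9697, 3.0000, 1.9394).
‖u_2‖ = 5.4993, so q_2 = (-0.7329, -0.0992, 0.1763, 0.5455, 0.3527).
r_{24} = q_2·w_4 = -2.8378.

r_{24} = -2.8378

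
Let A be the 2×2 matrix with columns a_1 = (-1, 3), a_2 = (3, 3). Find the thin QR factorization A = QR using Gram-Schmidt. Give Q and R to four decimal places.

a_1 = (-1, 3); ‖a_1‖ = 3.1623, so q_1 = (-0.3162, 0.9487).
q_1·a_2 = (-0.3162)·3 + 0.9487·3 = 1.8974.
u_2 = a_2 − 1.8974·q_1 = (3.6000, 1.2000).
‖u_2‖ = 3.7947, so q_2 = (0.9487, 0.3162).

Q = [[-0.3162, 0.9487], [0.9487, 0.3162]], R = [[3.1623, 1.8974], [0.0000, 3.7947]]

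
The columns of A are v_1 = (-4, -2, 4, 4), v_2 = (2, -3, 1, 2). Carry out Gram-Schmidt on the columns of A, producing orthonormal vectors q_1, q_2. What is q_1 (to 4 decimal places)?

q_1 = (-0.5547, -0.2774, 0.5547, 0.5547)

v_1 = (-4, -2, 4, 4); ‖v_1‖ = 7.2111, so q_1 = (-0.5547, -0.2774, 0.5547, 0.5547).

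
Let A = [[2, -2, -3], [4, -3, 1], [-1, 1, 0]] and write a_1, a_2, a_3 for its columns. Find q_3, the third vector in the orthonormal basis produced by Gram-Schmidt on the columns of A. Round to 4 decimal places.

q_3 = (-0.4472, 0.0000, -0.8944)

q_1 = a_1/‖a_1‖ = (2, 4, -1)/4.5826 = (0.4364, 0.8729, -0.2182).
r_{12} = q_1·a_2 = -3.7097.
u_2 = a_2 + 3.7097·q_1 = (-0.3810, 0.2381, 0.1905).
‖u_2‖ = 0.4880, so q_2 = (-0.7807, 0.4880, 0.3904).
r_{13} = q_1·a_3 = -0.4364; r_{23} = q_2·a_3 = 2.8301.
u_3 = a_3 + 0.4364·q_1 − 2.8301·q_2 = (-0.6000, 0.0000, -1.2000).
‖u_3‖ = 1.3416, so q_3 = (-0.4472, 0.0000, -0.8944).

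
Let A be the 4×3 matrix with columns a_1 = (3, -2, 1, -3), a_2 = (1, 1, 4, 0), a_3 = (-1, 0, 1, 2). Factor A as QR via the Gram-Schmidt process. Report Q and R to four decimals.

e_1 = a_1/‖a_1‖ = (3, -2, 1, -3)/4.7958 = (0.6255, -0.4170, 0.2085, -0.6255).
r_{12} = e_1·a_2 = 1.0426.
u_2 = a_2 − 1.0426·e_1 = (0.3478, 1.4348, 3.7826, 0.6522).
‖u_2‖ = 4.1125, so e_2 = (0.0846, 0.3489, 0.9198, 0.1586).
r_{13} = e_1·a_3 = -1.6681; r_{23} = e_2·a_3 = 1.1524.
u_3 = a_3 + 1.6681·e_1 − 1.1524·e_2 = (-0.0540, -1.0977, 0.2879, 0.7738).
‖u_3‖ = 1.3746, so e_3 = (-0.0393, -0.7986, 0.2095, 0.5629).

Q = [[0.6255, 0.0846, -0.0393], [-0.4170, 0.3489, -0.7986], [0.2085, 0.9198, 0.2095], [-0.6255, 0.1586, 0.5629]], R = [[4.7958, 1.0426, -1.6681], [0.0000, 4.1125, 1.1524], [0.0000, 0.0000, 1.3746]]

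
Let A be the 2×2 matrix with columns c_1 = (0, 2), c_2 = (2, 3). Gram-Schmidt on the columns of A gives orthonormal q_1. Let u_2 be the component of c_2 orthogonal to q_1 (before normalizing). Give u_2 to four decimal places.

c_1 = (0, 2); ‖c_1‖ = 2.0000, so q_1 = (0.0000, 1.0000).
q_1·c_2 = 0.0000·2 + 1.0000·3 = 3.0000.
u_2 = c_2 − 3.0000·q_1 = (2.0000, 0.0000).

u_2 = (2.0000, 0.0000)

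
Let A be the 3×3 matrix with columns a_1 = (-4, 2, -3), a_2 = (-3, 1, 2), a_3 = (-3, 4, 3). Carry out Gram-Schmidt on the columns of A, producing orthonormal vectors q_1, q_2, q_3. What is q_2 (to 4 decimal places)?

q_2 = (-0.5523, 0.1305, 0.8234)

a_1 = (-4, 2, -3); ‖a_1‖ = 5.3852, so q_1 = (-0.7428, 0.3714, -0.5571).
q_1·a_2 = (-0.7428)·(-3) + 0.3714·1 + (-0.5571)·2 = 1.4856.
u_2 = a_2 − 1.4856·q_1 = (-1.8966, 0.4483, 2.8276).
‖u_2‖ = 3.4341, so q_2 = (-0.5523, 0.1305, 0.8234).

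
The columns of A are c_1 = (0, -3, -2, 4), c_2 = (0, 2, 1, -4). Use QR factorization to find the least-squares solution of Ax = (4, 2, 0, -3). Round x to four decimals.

c_1 = (0, -3, -2, 4); ‖c_1‖ = 5.3852, so e_1 = (0.0000, -0.5571, -0.3714, 0.7428).
e_1·c_2 = 0.0000·0 + (-0.5571)·2 + (-0.3714)·1 + 0.7428·(-4) = -4.4567.
u_2 = c_2 + 4.4567·e_1 = (0.0000, -0.4828, -0.6552, -0.6897).
‖u_2‖ = 1.0667, so e_2 = (0.0000, -0.4526, -0.6142, -0.6465).
Qᵀb = (-3.3425, 1.0344).
Back-substitute: x_2 = 1.0344/1.0667 = 0.9697.
x_1 = (-3.3425 + 4.4567·0.9697)/5.3852 = 0.1818.

x = (0.1818, 0.9697)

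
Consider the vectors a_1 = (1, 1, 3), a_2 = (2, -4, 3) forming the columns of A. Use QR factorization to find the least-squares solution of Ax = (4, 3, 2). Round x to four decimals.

e_1 = a_1/‖a_1‖ = (1, 1, 3)/3.3166 = (0.3015, 0.3015, 0.9045).
r_{12} = e_1·a_2 = 2.1106.
u_2 = a_2 − 2.1106·e_1 = (1.3636, -4.6364, 1.0909).
‖u_2‖ = 4.9543, so e_2 = (0.2752, -0.9358, 0.2202).
Qᵀb = (3.9196, -1.2661).
Back-substitute: x_2 = -1.2661/4.9543 = -0.2556.
x_1 = (3.9196 − 2.1106·(-0.2556))/3.3166 = 1.3444.

x = (1.3444, -0.2556)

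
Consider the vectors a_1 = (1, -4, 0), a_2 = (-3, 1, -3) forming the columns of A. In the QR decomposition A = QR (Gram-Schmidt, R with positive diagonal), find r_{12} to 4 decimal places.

a_1 = (1, -4, 0); ‖a_1‖ = 4.1231, so e_1 = (0.2425, -0.9701, 0.0000).
r_{12} = e_1·a_2 = -1.6977.

r_{12} = -1.6977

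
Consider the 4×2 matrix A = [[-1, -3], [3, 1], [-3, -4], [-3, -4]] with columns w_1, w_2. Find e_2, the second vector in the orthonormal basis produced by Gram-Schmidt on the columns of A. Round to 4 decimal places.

e_1 = w_1/‖w_1‖ = (-1, 3, -3, -3)/5.2915 = (-0.1890, 0.5669, -0.5669, -0.5669).
r_{12} = e_1·w_2 = 5.6695.
u_2 = w_2 − 5.6695·e_1 = (-1.9286, -2.2143, -0.7857, -0.7857).
‖u_2‖ = 3.1396, so e_2 = (-0.6143, -0.7053, -0.2503, -0.2503).

e_2 = (-0.6143, -0.7053, -0.2503, -0.2503)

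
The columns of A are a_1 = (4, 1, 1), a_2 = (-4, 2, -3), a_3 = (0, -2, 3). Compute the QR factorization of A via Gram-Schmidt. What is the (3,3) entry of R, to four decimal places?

r_{33} = 1.3102

a_1 = (4, 1, 1); ‖a_1‖ = 4.2426, so e_1 = (0.9428, 0.2357, 0.2357).
e_1·a_2 = 0.9428·(-4) + 0.2357·2 + 0.2357·(-3) = -4.0069.
u_2 = a_2 + 4.0069·e_1 = (-0.2222, 2.9444, -2.0556).
‖u_2‖ = 3.5978, so e_2 = (-0.0618, 0.8184, -0.5713).
e_1·a_3 = 0.9428·0 + 0.2357·(-2) + 0.2357·3 = 0.2357; e_2·a_3 = (-0.0618)·0 + 0.8184·(-2) + (-0.5713)·3 = -3.3508.
u_3 = a_3 − 0.2357·e_1 + 3.3508·e_2 = (-0.4292, 0.6867, 1.0300).
r_{33} = ‖u_3‖ = 1.3102.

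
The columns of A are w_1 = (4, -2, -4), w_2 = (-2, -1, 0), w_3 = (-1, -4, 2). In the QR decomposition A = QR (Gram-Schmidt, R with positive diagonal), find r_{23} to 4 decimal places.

w_1 = (4, -2, -4); ‖w_1‖ = 6.0000, so e_1 = (0.6667, -0.3333, -0.6667).
e_1·w_2 = 0.6667·(-2) + (-0.3333)·(-1) + (-0.6667)·0 = -1.0000.
u_2 = w_2 + 1.0000·e_1 = (-1.3333, -1.3333, -0.6667).
‖u_2‖ = 2.0000, so e_2 = (-0.6667, -0.6667, -0.3333).
r_{23} = e_2·w_3 = 2.6667.

r_{23} = 2.6667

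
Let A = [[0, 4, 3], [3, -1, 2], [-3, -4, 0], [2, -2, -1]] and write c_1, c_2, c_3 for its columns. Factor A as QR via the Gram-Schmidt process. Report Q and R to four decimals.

Q = [[0.0000, 0.6679, 0.5619], [0.6396, -0.2808, 0.6294], [-0.6396, -0.5541, 0.5009], [0.4264, -0.4099, -0.1927]], R = [[4.6904, 1.0660, 0.8528], [0.0000, 5.9886, 1.8520], [0.0000, 0.0000, 3.1373]]

e_1 = c_1/‖c_1‖ = (0, 3, -3, 2)/4.6904 = (0.0000, 0.6396, -0.6396, 0.4264).
r_{12} = e_1·c_2 = 1.0660.
u_2 = c_2 − 1.0660·e_1 = (4.0000, -1.6818, -3.3182, -2.4545).
‖u_2‖ = 5.9886, so e_2 = (0.6679, -0.2808, -0.5541, -0.4099).
r_{13} = e_1·c_3 = 0.8528; r_{23} = e_2·c_3 = 1.8520.
u_3 = c_3 − 0.8528·e_1 − 1.8520·e_2 = (1.7630, 1.9747, 1.5716, -0.6046).
‖u_3‖ = 3.1373, so e_3 = (0.5619, 0.6294, 0.5009, -0.1927).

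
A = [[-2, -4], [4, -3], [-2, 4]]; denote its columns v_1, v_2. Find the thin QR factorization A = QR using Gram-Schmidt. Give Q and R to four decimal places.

Q = [[-0.4082, -0.8452], [0.8165, -0.1690], [-0.4082, 0.5071]], R = [[4.8990, -2.4495], [0.0000, 5.9161]]

q_1 = v_1/‖v_1‖ = (-2, 4, -2)/4.8990 = (-0.4082, 0.8165, -0.4082).
r_{12} = q_1·v_2 = -2.4495.
u_2 = v_2 + 2.4495·q_1 = (-5.0000, -1.0000, 3.0000).
‖u_2‖ = 5.9161, so q_2 = (-0.8452, -0.1690, 0.5071).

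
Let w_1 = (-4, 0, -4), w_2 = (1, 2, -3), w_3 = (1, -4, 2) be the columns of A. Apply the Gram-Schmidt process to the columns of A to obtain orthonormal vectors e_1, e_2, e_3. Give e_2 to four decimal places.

w_1 = (-4, 0, -4); ‖w_1‖ = 5.6569, so e_1 = (-0.7071, 0.0000, -0.7071).
e_1·w_2 = (-0.7071)·1 + 0.0000·2 + (-0.7071)·(-3) = 1.4142.
u_2 = w_2 − 1.4142·e_1 = (2.0000, 2.0000, -2.0000).
‖u_2‖ = 3.4641, so e_2 = (0.5774, 0.5774, -0.5774).

e_2 = (0.5774, 0.5774, -0.5774)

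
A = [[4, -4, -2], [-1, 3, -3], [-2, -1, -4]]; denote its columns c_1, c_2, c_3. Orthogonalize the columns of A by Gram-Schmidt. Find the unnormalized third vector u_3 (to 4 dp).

u_3 = (-2.2335, -3.8288, -2.5525)

c_1 = (4, -1, -2); ‖c_1‖ = 4.5826, so q_1 = (0.8729, -0.2182, -0.4364).
q_1·c_2 = 0.8729·(-4) + (-0.2182)·3 + (-0.4364)·(-1) = -3.7097.
u_2 = c_2 + 3.7097·q_1 = (-0.7619, 2.1905, -2.6190).
‖u_2‖ = 3.4983, so q_2 = (-0.2178, 0.6262, -0.7487).
q_1·c_3 = 0.8729·(-2) + (-0.2182)·(-3) + (-0.4364)·(-4) = 0.6547; q_2·c_3 = (-0.2178)·(-2) + 0.6262·(-3) + (-0.7487)·(-4) = 1.5518.
u_3 = c_3 − 0.6547·q_1 − 1.5518·q_2 = (-2.2335, -3.8288, -2.5525).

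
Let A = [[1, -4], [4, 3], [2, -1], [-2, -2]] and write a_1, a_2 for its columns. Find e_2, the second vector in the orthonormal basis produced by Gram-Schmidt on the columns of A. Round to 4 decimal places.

e_2 = (-0.8629, 0.2746, -0.3530, -0.2353)

a_1 = (1, 4, 2, -2); ‖a_1‖ = 5.0000, so e_1 = (0.2000, 0.8000, 0.4000, -0.4000).
e_1·a_2 = 0.2000·(-4) + 0.8000·3 + 0.4000·(-1) + (-0.4000)·(-2) = 2.0000.
u_2 = a_2 − 2.0000·e_1 = (-4.4000, 1.4000, -1.8000, -1.2000).
‖u_2‖ = 5.0990, so e_2 = (-0.8629, 0.2746, -0.3530, -0.2353).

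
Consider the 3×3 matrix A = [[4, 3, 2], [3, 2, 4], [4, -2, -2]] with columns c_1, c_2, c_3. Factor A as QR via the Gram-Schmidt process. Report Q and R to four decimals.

Q = [[0.6247, 0.5305, -0.5730], [0.4685, 0.3324, 0.8185], [0.6247, -0.7798, -0.0409]], R = [[6.4031, 1.5617, 1.8741], [0.0000, 3.8159, 3.9501], [0.0000, 0.0000, 2.2101]]

q_1 = c_1/‖c_1‖ = (4, 3, 4)/6.4031 = (0.6247, 0.4685, 0.6247).
r_{12} = q_1·c_2 = 1.5617.
u_2 = c_2 − 1.5617·q_1 = (2.0244, 1.2683, -2.9756).
‖u_2‖ = 3.8159, so q_2 = (0.5305, 0.3324, -0.7798).
r_{13} = q_1·c_3 = 1.8741; r_{23} = q_2·c_3 = 3.9501.
u_3 = c_3 − 1.8741·q_1 − 3.9501·q_2 = (-1.2663, 1.8090, -0.0905).
‖u_3‖ = 2.2101, so q_3 = (-0.5730, 0.8185, -0.0409).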